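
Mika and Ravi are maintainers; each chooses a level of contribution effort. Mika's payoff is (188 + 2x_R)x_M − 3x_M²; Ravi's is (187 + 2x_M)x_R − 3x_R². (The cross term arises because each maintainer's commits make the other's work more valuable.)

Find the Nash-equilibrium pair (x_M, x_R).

46.9375, 46.8125

Expanding Mika's payoff: 188x_M + 2x_Rx_M − 3x_M².
∂π/∂x_M = 188 + 2x_R − 6x_M = 0, so x_M = 94/3 + (1/3)x_R.
Likewise for Ravi: x_R = 187/6 + (1/3)x_M.
Substituting the second reaction function into the first: x_M = 94/3 + (1/3)(187/6 + (1/3)x_M), which gives (8/9)x_M = 751/18 ⇒ x_M = 46.9375.
Then x_R = 187/6 + (1/3)·46.9375 = 46.8125.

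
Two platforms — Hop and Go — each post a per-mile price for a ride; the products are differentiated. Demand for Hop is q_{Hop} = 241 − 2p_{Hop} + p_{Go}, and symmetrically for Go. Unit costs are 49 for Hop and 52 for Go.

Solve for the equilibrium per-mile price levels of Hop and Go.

113.4, 114.6

Hop's profit: π = (p_{Hop} − 49)(241 − 2p_{Hop} + p_{Go}).
∂π/∂p_{Hop} = 339 − 4p_{Hop} + p_{Go} = 0 ⇒ p_{Hop} = 84.75 + 0.25p_{Go}.
Similarly p_{Go} = 86.25 + 0.25p_{Hop}.
Substituting the second reaction function into the first: p_{Hop} = 84.75 + 0.25(86.25 + 0.25p_{Hop}), which gives 0.9375p_{Hop} = 106.3125 ⇒ p_{Hop} = 113.4.
Then p_{Go} = 86.25 + 0.25·113.4 = 114.6.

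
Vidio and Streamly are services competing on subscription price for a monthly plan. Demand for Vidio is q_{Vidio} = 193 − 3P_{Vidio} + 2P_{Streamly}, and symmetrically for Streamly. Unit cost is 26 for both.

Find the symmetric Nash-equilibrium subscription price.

67.75

Vidio's profit: π = (P_{Vidio} − 26)(193 − 3P_{Vidio} + 2P_{Streamly}).
∂π/∂P_{Vidio} = 271 − 6P_{Vidio} + 2P_{Streamly} = 0 ⇒ P_{Vidio} = 271/6 + (1/3)P_{Streamly}.
Setting P_{Vidio} = P_{Streamly} in the reaction function: P_{Vidio} = 271/6 + (1/3)P_{Vidio}, so P_{Vidio} = (271/6) / (2/3) = 67.75.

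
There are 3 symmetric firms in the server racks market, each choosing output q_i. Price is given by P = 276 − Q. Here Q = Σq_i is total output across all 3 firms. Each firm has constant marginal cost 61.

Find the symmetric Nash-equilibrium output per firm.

53.75

A representative firm's profit is π_i = q_i(276 − Q) − 61q_i, with Q = q_i + Σ_{j≠i} q_j.
First-order condition: 215 − 2q_i − Σ_{j≠i} q_j = 0.
Imposing symmetry (q_j = q for all j) turns Σ_{j≠i} q_j into 2q, so 215 = 4q and q = 53.75.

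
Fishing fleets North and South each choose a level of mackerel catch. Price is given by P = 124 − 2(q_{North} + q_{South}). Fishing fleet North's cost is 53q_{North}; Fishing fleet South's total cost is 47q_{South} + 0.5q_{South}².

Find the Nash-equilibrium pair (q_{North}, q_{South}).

Fishing fleet North's profit: π = q_{North}(124 − 2(q_{North} + q_{South})) − 53q_{North}.
∂π/∂q_{North} = 71 − 4q_{North} − 2q_{South} = 0, so q_{North} = 17.75 − 0.5q_{South}.
For South: ∂π/∂q_{South} = 77 − 5q_{South} − 2q_{North} = 0 ⇒ q_{South} = 15.4 − 0.4q_{North}.
Substituting the second reaction function into the first: q_{North} = 17.75 − 0.5(15.4 − 0.4q_{North}), which gives 0.8q_{North} = 10.05 ⇒ q_{North} = 12.5625.
Then q_{South} = 15.4 − 0.4·12.5625 = 10.375.

12.5625, 10.375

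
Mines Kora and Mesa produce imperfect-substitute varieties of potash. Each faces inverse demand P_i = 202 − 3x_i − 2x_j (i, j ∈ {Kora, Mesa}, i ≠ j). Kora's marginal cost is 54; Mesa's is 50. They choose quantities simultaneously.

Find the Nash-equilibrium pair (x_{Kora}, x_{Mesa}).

18.25, 19.25

Mine Kora's profit: π = x_{Kora}(202 − 3x_{Kora} − 2x_{Mesa}) − 54x_{Kora}.
∂π/∂x_{Kora} = 148 − 6x_{Kora} − 2x_{Mesa} = 0 ⇒ x_{Kora} = 74/3 − (1/3)x_{Mesa}.
Similarly x_{Mesa} = 76/3 − (1/3)x_{Kora}.
Plugging x_{Mesa} into Kora's best response: x_{Kora} = 74/3 − (1/3)(76/3 − (1/3)x_{Kora}) ⇒ (8/9)x_{Kora} = 146/9, so x_{Kora} = 18.25.
Then x_{Mesa} = 76/3 − (1/3)·18.25 = 19.25.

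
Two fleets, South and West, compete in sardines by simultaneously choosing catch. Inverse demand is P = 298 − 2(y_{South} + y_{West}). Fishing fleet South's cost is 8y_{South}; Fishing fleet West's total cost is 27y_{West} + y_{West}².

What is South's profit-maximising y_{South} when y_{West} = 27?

59

Fishing fleet South's profit: π = y_{South}(298 − 2(y_{South} + y_{West})) − 8y_{South}.
∂π/∂y_{South} = 290 − 4y_{South} − 2y_{West} = 0, so y_{South} = 72.5 − 0.5y_{West}.
At y_{West} = 27: y_{South} = 72.5 − 0.5·27 = 59.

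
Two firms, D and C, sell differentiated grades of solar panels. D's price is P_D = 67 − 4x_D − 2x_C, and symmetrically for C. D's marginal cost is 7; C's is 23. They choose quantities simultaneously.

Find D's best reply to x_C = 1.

7.25

Firm D's profit: π = x_D(67 − 4x_D − 2x_C) − 7x_D.
∂π/∂x_D = 60 − 8x_D − 2x_C = 0 ⇒ x_D = 7.5 − 0.25x_C.
At x_C = 1: x_D = 7.5 − 0.25·1 = 7.25.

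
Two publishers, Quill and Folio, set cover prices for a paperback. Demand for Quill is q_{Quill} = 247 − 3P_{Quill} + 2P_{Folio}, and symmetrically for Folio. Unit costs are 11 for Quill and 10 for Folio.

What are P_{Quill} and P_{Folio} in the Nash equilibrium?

69.8125, 69.4375

Quill's profit: π = (P_{Quill} − 11)(247 − 3P_{Quill} + 2P_{Folio}).
∂π/∂P_{Quill} = 280 − 6P_{Quill} + 2P_{Folio} = 0 ⇒ P_{Quill} = 140/3 + (1/3)P_{Folio}.
Similarly P_{Folio} = 277/6 + (1/3)P_{Quill}.
Solving the two reaction functions simultaneously: (1 − (1/3)(1/3))P_{Quill} = 140/3 + (1/3)·(277/6), so (8/9)P_{Quill} = 1117/18 and P_{Quill} = 69.8125.
Then P_{Folio} = 277/6 + (1/3)·69.8125 = 69.4375.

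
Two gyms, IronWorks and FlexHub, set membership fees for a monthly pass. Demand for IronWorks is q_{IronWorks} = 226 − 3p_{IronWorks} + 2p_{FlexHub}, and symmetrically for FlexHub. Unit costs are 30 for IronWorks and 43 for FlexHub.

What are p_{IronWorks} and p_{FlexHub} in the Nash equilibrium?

81.4375, 86.3125

IronWorks's profit: π = (p_{IronWorks} − 30)(226 − 3p_{IronWorks} + 2p_{FlexHub}).
∂π/∂p_{IronWorks} = 316 − 6p_{IronWorks} + 2p_{FlexHub} = 0 ⇒ p_{IronWorks} = 158/3 + (1/3)p_{FlexHub}.
Similarly p_{FlexHub} = 355/6 + (1/3)p_{IronWorks}.
Plugging p_{FlexHub} into IronWorks's best response: p_{IronWorks} = 158/3 + (1/3)(355/6 + (1/3)p_{IronWorks}) ⇒ (8/9)p_{IronWorks} = 1303/18, so p_{IronWorks} = 81.4375.
Then p_{FlexHub} = 355/6 + (1/3)·81.4375 = 86.3125.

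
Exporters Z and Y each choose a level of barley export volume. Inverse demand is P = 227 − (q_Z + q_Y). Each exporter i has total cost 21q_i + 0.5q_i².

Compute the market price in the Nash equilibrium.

Exporter Z's profit: π = q_Z(227 − (q_Z + q_Y)) − 21q_Z − 0.5q_Z².
∂π/∂q_Z = 206 − 3q_Z − q_Y = 0, so q_Z = 206/3 − (1/3)q_Y.
Setting q_Z = q_Y in the reaction function: q_Z = 206/3 − (1/3)q_Z, so q_Z = (206/3) / (4/3) = 51.5.
Equilibrium price: P = 227 − 103 = 124.

124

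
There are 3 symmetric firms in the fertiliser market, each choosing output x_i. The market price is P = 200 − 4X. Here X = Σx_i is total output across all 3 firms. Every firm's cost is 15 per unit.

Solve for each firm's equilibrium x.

A representative firm's profit is π_i = x_i(200 − 4X) − 15x_i, with X = x_i + Σ_{j≠i} x_j.
First-order condition: 185 − 8x_i − 4Σ_{j≠i} x_j = 0.
Imposing symmetry (x_j = x for all j) turns Σ_{j≠i} x_j into 2x, so 185 = 16x and x = 11.5625.

11.5625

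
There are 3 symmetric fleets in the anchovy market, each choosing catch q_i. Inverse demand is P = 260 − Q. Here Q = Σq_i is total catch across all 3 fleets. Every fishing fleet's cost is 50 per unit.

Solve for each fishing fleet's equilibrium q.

52.5

A representative fishing fleet's profit is π_i = q_i(260 − Q) − 50q_i, with Q = q_i + Σ_{j≠i} q_j.
First-order condition: 210 − 2q_i − Σ_{j≠i} q_j = 0.
Imposing symmetry (q_j = q for all j) turns Σ_{j≠i} q_j into 2q, so 210 = 4q and q = 52.5.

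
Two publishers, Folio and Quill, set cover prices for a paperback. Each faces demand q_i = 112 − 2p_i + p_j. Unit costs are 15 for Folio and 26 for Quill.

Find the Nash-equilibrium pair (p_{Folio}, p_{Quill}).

Folio's profit: π = (p_{Folio} − 15)(112 − 2p_{Folio} + p_{Quill}).
∂π/∂p_{Folio} = 142 − 4p_{Folio} + p_{Quill} = 0 ⇒ p_{Folio} = 35.5 + 0.25p_{Quill}.
Similarly p_{Quill} = 41 + 0.25p_{Folio}.
Solving the two reaction functions simultaneously: (1 − (0.25)(0.25))p_{Folio} = 35.5 + 0.25·41, so 0.9375p_{Folio} = 45.75 and p_{Folio} = 48.8.
Then p_{Quill} = 41 + 0.25·48.8 = 53.2.

48.8, 53.2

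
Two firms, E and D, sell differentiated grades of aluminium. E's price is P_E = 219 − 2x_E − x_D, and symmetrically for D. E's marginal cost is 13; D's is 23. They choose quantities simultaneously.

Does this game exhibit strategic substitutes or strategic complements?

strategic substitutes

Firm E's profit: π = x_E(219 − 2x_E − x_D) − 13x_E.
∂π/∂x_E = 206 − 4x_E − x_D = 0 ⇒ x_E = 51.5 − 0.25x_D.
The best-response slope dx_E/dx_D = −0.25 < 0: the reaction function is downward-sloping, so the choices are strategic substitutes.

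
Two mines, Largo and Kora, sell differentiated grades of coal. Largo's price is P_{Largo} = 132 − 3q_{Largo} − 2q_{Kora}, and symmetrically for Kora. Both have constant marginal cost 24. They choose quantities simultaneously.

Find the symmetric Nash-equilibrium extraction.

13.5

Mine Largo's profit: π = q_{Largo}(132 − 3q_{Largo} − 2q_{Kora}) − 24q_{Largo}.
∂π/∂q_{Largo} = 108 − 6q_{Largo} − 2q_{Kora} = 0 ⇒ q_{Largo} = 18 − (1/3)q_{Kora}.
Setting q_{Largo} = q_{Kora} in the reaction function: q_{Largo} = 18 − (1/3)q_{Largo}, so q_{Largo} = 18 / (4/3) = 13.5.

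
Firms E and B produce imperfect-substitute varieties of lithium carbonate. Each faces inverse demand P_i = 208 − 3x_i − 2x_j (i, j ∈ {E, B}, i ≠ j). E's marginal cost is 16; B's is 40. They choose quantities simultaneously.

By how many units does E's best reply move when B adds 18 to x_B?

Firm E's profit: π = x_E(208 − 3x_E − 2x_B) − 16x_E.
∂π/∂x_E = 192 − 6x_E − 2x_B = 0 ⇒ x_E = 32 − (1/3)x_B.
The reaction-function slope is −1/3, so an 18-unit rise in x_B moves x_E by −1/3 × 18 = −6. E's best response falls — the actions are strategic substitutes.

-6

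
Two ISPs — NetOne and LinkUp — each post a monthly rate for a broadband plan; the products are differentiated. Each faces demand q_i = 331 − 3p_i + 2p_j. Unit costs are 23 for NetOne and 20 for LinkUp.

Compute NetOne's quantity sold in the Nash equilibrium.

229.3125

NetOne's profit: π = (p_{NetOne} − 23)(331 − 3p_{NetOne} + 2p_{LinkUp}).
∂π/∂p_{NetOne} = 400 − 6p_{NetOne} + 2p_{LinkUp} = 0 ⇒ p_{NetOne} = 200/3 + (1/3)p_{LinkUp}.
Similarly p_{LinkUp} = 391/6 + (1/3)p_{NetOne}.
Solving the two reaction functions simultaneously: (1 − (1/3)(1/3))p_{NetOne} = 200/3 + (1/3)·(391/6), so (8/9)p_{NetOne} = 1591/18 and p_{NetOne} = 99.4375.
Then p_{LinkUp} = 391/6 + (1/3)·99.4375 = 98.3125.
q_{NetOne} = 331 − 3·99.4375 + 2·98.3125 = 229.3125.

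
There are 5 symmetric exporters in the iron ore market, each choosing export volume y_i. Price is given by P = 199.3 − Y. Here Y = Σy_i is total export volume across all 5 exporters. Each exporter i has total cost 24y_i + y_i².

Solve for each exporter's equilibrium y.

A representative exporter's profit is π_i = y_i(199.3 − Y) − 24y_i − y_i², with Y = y_i + Σ_{j≠i} y_j.
First-order condition: 175.3 − 4y_i − Σ_{j≠i} y_j = 0.
With identical exporters, set every y_j = y: then 175.3 − 4y − 4y = 0, i.e. y = 175.3/8 = 21.9125.

21.9125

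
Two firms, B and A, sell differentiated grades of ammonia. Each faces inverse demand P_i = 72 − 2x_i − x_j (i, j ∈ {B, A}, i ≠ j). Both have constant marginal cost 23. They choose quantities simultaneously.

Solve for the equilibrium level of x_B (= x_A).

Firm B's profit: π = x_B(72 − 2x_B − x_A) − 23x_B.
∂π/∂x_B = 49 − 4x_B − x_A = 0 ⇒ x_B = 12.25 − 0.25x_A.
By symmetry x_A = x_B; substituting into the reaction function, 1.25x_B = 12.25 and x_B = 9.8.

9.8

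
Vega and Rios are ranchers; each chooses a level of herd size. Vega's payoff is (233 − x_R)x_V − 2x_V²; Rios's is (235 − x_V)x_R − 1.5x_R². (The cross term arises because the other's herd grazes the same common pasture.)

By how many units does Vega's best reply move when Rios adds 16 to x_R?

-4

Expanding Vega's payoff: 233x_V − x_Rx_V − 2x_V².
∂π/∂x_V = 233 − x_R − 4x_V = 0, so x_V = 58.25 − 0.25x_R.
The reaction-function slope is −0.25, so a 16-unit rise in x_R moves x_V by −0.25 × 16 = −4. Vega's best response falls — the actions are strategic substitutes.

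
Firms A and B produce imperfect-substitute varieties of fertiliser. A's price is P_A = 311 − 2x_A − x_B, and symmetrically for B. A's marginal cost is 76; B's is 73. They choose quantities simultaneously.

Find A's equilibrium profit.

Firm A's profit: π = x_A(311 − 2x_A − x_B) − 76x_A.
∂π/∂x_A = 235 − 4x_A − x_B = 0 ⇒ x_A = 58.75 − 0.25x_B.
Similarly x_B = 59.5 − 0.25x_A.
Solving the two reaction functions simultaneously: (1 − (−0.25)(−0.25))x_A = 58.75 − 0.25·59.5, so 0.9375x_A = 43.875 and x_A = 46.8.
Then x_B = 59.5 − 0.25·46.8 = 47.8.
P_A = 311 − 2·46.8 − 47.8 = 169.6.
Profit = (169.6 − 76)·46.8 = 4380.48.

4380.48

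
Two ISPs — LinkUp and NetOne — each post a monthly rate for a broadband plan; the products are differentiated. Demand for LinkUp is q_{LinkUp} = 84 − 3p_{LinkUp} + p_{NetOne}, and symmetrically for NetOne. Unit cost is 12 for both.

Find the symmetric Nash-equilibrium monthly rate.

24

LinkUp's profit: π = (p_{LinkUp} − 12)(84 − 3p_{LinkUp} + p_{NetOne}).
∂π/∂p_{LinkUp} = 120 − 6p_{LinkUp} + p_{NetOne} = 0 ⇒ p_{LinkUp} = 20 + (1/6)p_{NetOne}.
By symmetry p_{NetOne} = p_{LinkUp}; substituting into the reaction function, (5/6)p_{LinkUp} = 20 and p_{LinkUp} = 24.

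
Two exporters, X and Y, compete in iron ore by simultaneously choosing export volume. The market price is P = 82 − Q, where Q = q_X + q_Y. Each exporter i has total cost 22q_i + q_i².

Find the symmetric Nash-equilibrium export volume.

Exporter X's profit: π = q_X(82 − (q_X + q_Y)) − 22q_X − q_X².
∂π/∂q_X = 60 − 4q_X − q_Y = 0, so q_X = 15 − 0.25q_Y.
Setting q_X = q_Y in the reaction function: q_X = 15 − 0.25q_X, so q_X = 15 / 1.25 = 12.

12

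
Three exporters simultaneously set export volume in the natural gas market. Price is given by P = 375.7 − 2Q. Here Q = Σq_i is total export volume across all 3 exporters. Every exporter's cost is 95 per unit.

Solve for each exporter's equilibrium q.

35.0875

A representative exporter's profit is π_i = q_i(375.7 − 2Q) − 95q_i, with Q = q_i + Σ_{j≠i} q_j.
First-order condition: 280.7 − 4q_i − 2Σ_{j≠i} q_j = 0.
In a symmetric equilibrium every exporter chooses the same q, so Σ_{j≠i} q_j = 2q. The condition becomes 280.7 − 8q = 0, giving q = 280.7/8 = 35.0875.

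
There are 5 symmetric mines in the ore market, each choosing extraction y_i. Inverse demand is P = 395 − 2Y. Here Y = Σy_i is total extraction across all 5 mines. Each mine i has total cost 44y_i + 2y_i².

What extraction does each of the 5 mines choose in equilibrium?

21.9375

A representative mine's profit is π_i = y_i(395 − 2Y) − 44y_i − 2y_i², with Y = y_i + Σ_{j≠i} y_j.
First-order condition: 351 − 8y_i − 2Σ_{j≠i} y_j = 0.
With identical mines, set every y_j = y: then 351 − 8y − 8y = 0, i.e. y = 351/16 = 21.9375.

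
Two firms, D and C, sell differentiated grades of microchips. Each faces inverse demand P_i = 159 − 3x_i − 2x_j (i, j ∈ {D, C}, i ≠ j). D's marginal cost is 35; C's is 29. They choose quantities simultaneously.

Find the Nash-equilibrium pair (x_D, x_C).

Firm D's profit: π = x_D(159 − 3x_D − 2x_C) − 35x_D.
∂π/∂x_D = 124 − 6x_D − 2x_C = 0 ⇒ x_D = 62/3 − (1/3)x_C.
Similarly x_C = 65/3 − (1/3)x_D.
Substituting the second reaction function into the first: x_D = 62/3 − (1/3)(65/3 − (1/3)x_D), which gives (8/9)x_D = 121/9 ⇒ x_D = 15.125.
Then x_C = 65/3 − (1/3)·15.125 = 16.625.

15.125, 16.625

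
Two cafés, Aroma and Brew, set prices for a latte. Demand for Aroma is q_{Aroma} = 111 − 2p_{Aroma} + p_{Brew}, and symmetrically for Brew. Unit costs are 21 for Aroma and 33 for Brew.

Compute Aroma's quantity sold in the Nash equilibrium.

Aroma's profit: π = (p_{Aroma} − 21)(111 − 2p_{Aroma} + p_{Brew}).
∂π/∂p_{Aroma} = 153 − 4p_{Aroma} + p_{Brew} = 0 ⇒ p_{Aroma} = 38.25 + 0.25p_{Brew}.
Similarly p_{Brew} = 44.25 + 0.25p_{Aroma}.
Plugging p_{Brew} into Aroma's best response: p_{Aroma} = 38.25 + 0.25(44.25 + 0.25p_{Aroma}) ⇒ 0.9375p_{Aroma} = 49.3125, so p_{Aroma} = 52.6.
Then p_{Brew} = 44.25 + 0.25·52.6 = 57.4.
q_{Aroma} = 111 − 2·52.6 + 57.4 = 63.2.

63.2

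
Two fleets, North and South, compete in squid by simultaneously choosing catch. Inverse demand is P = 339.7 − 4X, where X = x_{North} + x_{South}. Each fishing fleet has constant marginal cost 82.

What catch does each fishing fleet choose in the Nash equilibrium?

Fishing fleet North's profit: π = x_{North}(339.7 − 4(x_{North} + x_{South})) − 82x_{North}.
∂π/∂x_{North} = 257.7 − 8x_{North} − 4x_{South} = 0, so x_{North} = 32.2125 − 0.5x_{South}.
The game is symmetric, so in equilibrium x_{South} = x_{North}: the reaction function gives 1.5x_{North} = 32.2125, hence x_{North} = 21.475.

21.475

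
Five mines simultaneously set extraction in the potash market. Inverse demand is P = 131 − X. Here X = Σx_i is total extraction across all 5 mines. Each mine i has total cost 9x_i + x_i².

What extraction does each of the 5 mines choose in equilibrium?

15.25

A representative mine's profit is π_i = x_i(131 − X) − 9x_i − x_i², with X = x_i + Σ_{j≠i} x_j.
First-order condition: 122 − 4x_i − Σ_{j≠i} x_j = 0.
In a symmetric equilibrium every mine chooses the same x, so Σ_{j≠i} x_j = 4x. The condition becomes 122 − 8x = 0, giving x = 122/8 = 15.25.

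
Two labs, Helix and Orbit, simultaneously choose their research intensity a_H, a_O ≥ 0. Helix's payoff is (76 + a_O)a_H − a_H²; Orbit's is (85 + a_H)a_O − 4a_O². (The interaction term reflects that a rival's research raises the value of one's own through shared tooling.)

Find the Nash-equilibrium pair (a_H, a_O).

Expanding Helix's payoff: 76a_H + a_Oa_H − a_H².
∂π/∂a_H = 76 + a_O − 2a_H = 0, so a_H = 38 + 0.5a_O.
Likewise for Orbit: a_O = 10.625 + 0.125a_H.
Solving the two reaction functions simultaneously: (1 − (0.5)(0.125))a_H = 38 + 0.5·10.625, so 0.9375a_H = 43.3125 and a_H = 46.2.
Then a_O = 10.625 + 0.125·46.2 = 16.4.

46.2, 16.4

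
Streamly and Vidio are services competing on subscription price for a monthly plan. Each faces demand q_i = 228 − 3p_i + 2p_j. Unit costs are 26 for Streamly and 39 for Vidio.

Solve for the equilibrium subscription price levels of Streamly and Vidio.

78.9375, 83.8125

Streamly's profit: π = (p_{Streamly} − 26)(228 − 3p_{Streamly} + 2p_{Vidio}).
∂π/∂p_{Streamly} = 306 − 6p_{Streamly} + 2p_{Vidio} = 0 ⇒ p_{Streamly} = 51 + (1/3)p_{Vidio}.
Similarly p_{Vidio} = 57.5 + (1/3)p_{Streamly}.
Plugging p_{Vidio} into Streamly's best response: p_{Streamly} = 51 + (1/3)(57.5 + (1/3)p_{Streamly}) ⇒ (8/9)p_{Streamly} = 421/6, so p_{Streamly} = 78.9375.
Then p_{Vidio} = 57.5 + (1/3)·78.9375 = 83.8125.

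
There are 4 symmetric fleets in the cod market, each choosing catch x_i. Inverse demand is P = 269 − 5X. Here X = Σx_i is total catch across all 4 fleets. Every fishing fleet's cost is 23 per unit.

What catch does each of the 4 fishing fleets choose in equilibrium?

A representative fishing fleet's profit is π_i = x_i(269 − 5X) − 23x_i, with X = x_i + Σ_{j≠i} x_j.
First-order condition: 246 − 10x_i − 5Σ_{j≠i} x_j = 0.
In a symmetric equilibrium every fishing fleet chooses the same x, so Σ_{j≠i} x_j = 3x. The condition becomes 246 − 25x = 0, giving x = 246/25 = 9.84.

9.84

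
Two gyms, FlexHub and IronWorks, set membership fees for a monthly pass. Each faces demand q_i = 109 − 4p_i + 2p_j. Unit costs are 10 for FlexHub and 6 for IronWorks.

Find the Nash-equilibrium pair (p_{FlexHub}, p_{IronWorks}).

24.3, 22.7

FlexHub's profit: π = (p_{FlexHub} − 10)(109 − 4p_{FlexHub} + 2p_{IronWorks}).
∂π/∂p_{FlexHub} = 149 − 8p_{FlexHub} + 2p_{IronWorks} = 0 ⇒ p_{FlexHub} = 18.625 + 0.25p_{IronWorks}.
Similarly p_{IronWorks} = 16.625 + 0.25p_{FlexHub}.
Substituting the second reaction function into the first: p_{FlexHub} = 18.625 + 0.25(16.625 + 0.25p_{FlexHub}), which gives 0.9375p_{FlexHub} = 729/32 ⇒ p_{FlexHub} = 24.3.
Then p_{IronWorks} = 16.625 + 0.25·24.3 = 22.7.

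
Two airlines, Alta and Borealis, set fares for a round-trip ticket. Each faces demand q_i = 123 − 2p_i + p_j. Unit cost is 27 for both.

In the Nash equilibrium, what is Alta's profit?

Alta's profit: π = (p_{Alta} − 27)(123 − 2p_{Alta} + p_{Borealis}).
∂π/∂p_{Alta} = 177 − 4p_{Alta} + p_{Borealis} = 0 ⇒ p_{Alta} = 44.25 + 0.25p_{Borealis}.
The game is symmetric, so in equilibrium p_{Borealis} = p_{Alta}: the reaction function gives 0.75p_{Alta} = 44.25, hence p_{Alta} = 59.
q_{Alta} = 123 − 2·59 + 59 = 64.
Profit = (59 − 27)·64 = 2048.

2048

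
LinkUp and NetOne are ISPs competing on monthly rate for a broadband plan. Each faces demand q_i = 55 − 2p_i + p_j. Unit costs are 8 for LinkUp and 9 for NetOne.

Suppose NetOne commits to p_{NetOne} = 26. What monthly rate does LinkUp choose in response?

LinkUp's profit: π = (p_{LinkUp} − 8)(55 − 2p_{LinkUp} + p_{NetOne}).
∂π/∂p_{LinkUp} = 71 − 4p_{LinkUp} + p_{NetOne} = 0 ⇒ p_{LinkUp} = 17.75 + 0.25p_{NetOne}.
At p_{NetOne} = 26: p_{LinkUp} = 17.75 + 0.25·26 = 24.25.

24.25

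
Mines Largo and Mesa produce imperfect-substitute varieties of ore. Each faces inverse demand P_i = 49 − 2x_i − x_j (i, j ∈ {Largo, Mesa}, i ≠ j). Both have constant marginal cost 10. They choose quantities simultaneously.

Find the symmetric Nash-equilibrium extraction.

Mine Largo's profit: π = x_{Largo}(49 − 2x_{Largo} − x_{Mesa}) − 10x_{Largo}.
∂π/∂x_{Largo} = 39 − 4x_{Largo} − x_{Mesa} = 0 ⇒ x_{Largo} = 9.75 − 0.25x_{Mesa}.
The game is symmetric, so in equilibrium x_{Mesa} = x_{Largo}: the reaction function gives 1.25x_{Largo} = 9.75, hence x_{Largo} = 7.8.

7.8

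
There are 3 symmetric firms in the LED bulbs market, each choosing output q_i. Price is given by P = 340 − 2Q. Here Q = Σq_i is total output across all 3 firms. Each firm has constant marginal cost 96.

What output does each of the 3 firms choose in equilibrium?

A representative firm's profit is π_i = q_i(340 − 2Q) − 96q_i, with Q = q_i + Σ_{j≠i} q_j.
First-order condition: 244 − 4q_i − 2Σ_{j≠i} q_j = 0.
With identical firms, set every q_j = q: then 244 − 4q − 4q = 0, i.e. q = 244/8 = 30.5.

30.5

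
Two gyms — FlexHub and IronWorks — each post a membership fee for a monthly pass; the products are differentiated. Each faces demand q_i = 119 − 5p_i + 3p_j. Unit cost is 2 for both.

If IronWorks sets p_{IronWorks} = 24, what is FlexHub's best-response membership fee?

20.1

FlexHub's profit: π = (p_{FlexHub} − 2)(119 − 5p_{FlexHub} + 3p_{IronWorks}).
∂π/∂p_{FlexHub} = 129 − 10p_{FlexHub} + 3p_{IronWorks} = 0 ⇒ p_{FlexHub} = 12.9 + 0.3p_{IronWorks}.
At p_{IronWorks} = 24: p_{FlexHub} = 12.9 + 0.3·24 = 20.1.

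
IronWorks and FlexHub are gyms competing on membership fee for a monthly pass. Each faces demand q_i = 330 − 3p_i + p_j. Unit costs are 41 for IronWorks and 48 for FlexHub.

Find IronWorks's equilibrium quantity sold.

IronWorks's profit: π = (p_{IronWorks} − 41)(330 − 3p_{IronWorks} + p_{FlexHub}).
∂π/∂p_{IronWorks} = 453 − 6p_{IronWorks} + p_{FlexHub} = 0 ⇒ p_{IronWorks} = 75.5 + (1/6)p_{FlexHub}.
Similarly p_{FlexHub} = 79 + (1/6)p_{IronWorks}.
Solving the two reaction functions simultaneously: (1 − (1/6)(1/6))p_{IronWorks} = 75.5 + (1/6)·79, so (35/36)p_{IronWorks} = 266/3 and p_{IronWorks} = 91.2.
Then p_{FlexHub} = 79 + (1/6)·91.2 = 94.2.
q_{IronWorks} = 330 − 3·91.2 + 94.2 = 150.6.

150.6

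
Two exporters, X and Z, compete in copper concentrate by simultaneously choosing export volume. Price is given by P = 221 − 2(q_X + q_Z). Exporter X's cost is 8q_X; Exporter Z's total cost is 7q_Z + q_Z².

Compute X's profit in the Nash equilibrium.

3612.5

Exporter X's profit: π = q_X(221 − 2(q_X + q_Z)) − 8q_X.
∂π/∂q_X = 213 − 4q_X − 2q_Z = 0, so q_X = 53.25 − 0.5q_Z.
For Z: ∂π/∂q_Z = 214 − 6q_Z − 2q_X = 0 ⇒ q_Z = 107/3 − (1/3)q_X.
Substituting the second reaction function into the first: q_X = 53.25 − 0.5(107/3 − (1/3)q_X), which gives (5/6)q_X = 425/12 ⇒ q_X = 42.5.
Then q_Z = 107/3 − (1/3)·42.5 = 21.5.
Price P = 221 − 2·64 = 93.
X's profit: (93 − 8)·42.5 = 3612.5.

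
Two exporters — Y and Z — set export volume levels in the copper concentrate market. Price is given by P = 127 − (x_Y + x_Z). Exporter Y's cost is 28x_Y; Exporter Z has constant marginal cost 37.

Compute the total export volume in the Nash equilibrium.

63

Exporter Y's profit: π = x_Y(127 − (x_Y + x_Z)) − 28x_Y.
∂π/∂x_Y = 99 − 2x_Y − x_Z = 0, so x_Y = 49.5 − 0.5x_Z.
By the same steps for Z: x_Z = 45 − 0.5x_Y.
Plugging x_Z into Y's best response: x_Y = 49.5 − 0.5(45 − 0.5x_Y) ⇒ 0.75x_Y = 27, so x_Y = 36.
Then x_Z = 45 − 0.5·36 = 27.
Total export volume: 36 + 27 = 63.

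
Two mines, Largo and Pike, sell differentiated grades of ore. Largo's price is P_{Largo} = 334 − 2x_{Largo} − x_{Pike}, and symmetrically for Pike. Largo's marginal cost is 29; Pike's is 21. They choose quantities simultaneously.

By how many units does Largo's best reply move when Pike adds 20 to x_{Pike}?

Mine Largo's profit: π = x_{Largo}(334 − 2x_{Largo} − x_{Pike}) − 29x_{Largo}.
∂π/∂x_{Largo} = 305 − 4x_{Largo} − x_{Pike} = 0 ⇒ x_{Largo} = 76.25 − 0.25x_{Pike}.
The reaction-function slope is −0.25, so a 20-unit rise in x_{Pike} moves x_{Largo} by −0.25 × 20 = −5. Largo's best response falls — the actions are strategic substitutes.

-5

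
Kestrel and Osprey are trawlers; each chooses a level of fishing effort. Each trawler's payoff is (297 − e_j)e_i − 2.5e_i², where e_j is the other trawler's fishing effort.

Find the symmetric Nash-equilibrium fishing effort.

49.5

Kestrel's payoff is (297 − e_O)e_K − 2.5e_K².
∂π/∂e_K = 297 − e_O − 5e_K = 0, so e_K = 59.4 − 0.2e_O.
Setting e_K = e_O in the reaction function: e_K = 59.4 − 0.2e_K, so e_K = 59.4 / 1.2 = 49.5.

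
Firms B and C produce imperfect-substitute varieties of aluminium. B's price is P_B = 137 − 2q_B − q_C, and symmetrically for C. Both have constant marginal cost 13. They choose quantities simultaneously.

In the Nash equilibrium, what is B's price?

Firm B's profit: π = q_B(137 − 2q_B − q_C) − 13q_B.
∂π/∂q_B = 124 − 4q_B − q_C = 0 ⇒ q_B = 31 − 0.25q_C.
The game is symmetric, so in equilibrium q_C = q_B: the reaction function gives 1.25q_B = 31, hence q_B = 24.8.
P_B = 137 − 2·24.8 − 24.8 = 62.6.

62.6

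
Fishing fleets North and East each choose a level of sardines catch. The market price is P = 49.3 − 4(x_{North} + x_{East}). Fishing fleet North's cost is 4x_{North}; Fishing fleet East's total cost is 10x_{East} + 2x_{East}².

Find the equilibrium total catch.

Fishing fleet North's profit: π = x_{North}(49.3 − 4(x_{North} + x_{East})) − 4x_{North}.
∂π/∂x_{North} = 45.3 − 8x_{North} − 4x_{East} = 0, so x_{North} = 5.6625 − 0.5x_{East}.
For East: ∂π/∂x_{East} = 39.3 − 12x_{East} − 4x_{North} = 0 ⇒ x_{East} = 3.275 − (1/3)x_{North}.
Plugging x_{East} into North's best response: x_{North} = 5.6625 − 0.5(3.275 − (1/3)x_{North}) ⇒ (5/6)x_{North} = 4.025, so x_{North} = 4.83.
Then x_{East} = 3.275 − (1/3)·4.83 = 1.665.
Total catch: 4.83 + 1.665 = 6.495.

6.495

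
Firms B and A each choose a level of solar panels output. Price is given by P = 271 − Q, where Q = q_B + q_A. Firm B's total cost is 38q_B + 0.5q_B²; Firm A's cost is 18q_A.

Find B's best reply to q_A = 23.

Firm B's profit: π = q_B(271 − (q_B + q_A)) − 38q_B − 0.5q_B².
∂π/∂q_B = 233 − 3q_B − q_A = 0, so q_B = 233/3 − (1/3)q_A.
At q_A = 23: q_B = 233/3 − (1/3)·23 = 70.

70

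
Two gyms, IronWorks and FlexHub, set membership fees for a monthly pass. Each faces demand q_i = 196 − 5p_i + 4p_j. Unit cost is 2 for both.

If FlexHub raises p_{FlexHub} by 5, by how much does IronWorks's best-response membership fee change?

2

IronWorks's profit: π = (p_{IronWorks} − 2)(196 − 5p_{IronWorks} + 4p_{FlexHub}).
∂π/∂p_{IronWorks} = 206 − 10p_{IronWorks} + 4p_{FlexHub} = 0 ⇒ p_{IronWorks} = 20.6 + 0.4p_{FlexHub}.
The reaction-function slope is 0.4, so a 5-unit rise in p_{FlexHub} moves p_{IronWorks} by 0.4 × 5 = 2. IronWorks's best response rises — the actions are strategic complements.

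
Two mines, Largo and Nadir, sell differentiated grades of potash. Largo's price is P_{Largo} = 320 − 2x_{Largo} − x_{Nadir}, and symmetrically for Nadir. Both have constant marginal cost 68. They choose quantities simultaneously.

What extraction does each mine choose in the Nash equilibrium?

50.4

Mine Largo's profit: π = x_{Largo}(320 − 2x_{Largo} − x_{Nadir}) − 68x_{Largo}.
∂π/∂x_{Largo} = 252 − 4x_{Largo} − x_{Nadir} = 0 ⇒ x_{Largo} = 63 − 0.25x_{Nadir}.
Setting x_{Largo} = x_{Nadir} in the reaction function: x_{Largo} = 63 − 0.25x_{Largo}, so x_{Largo} = 63 / 1.25 = 50.4.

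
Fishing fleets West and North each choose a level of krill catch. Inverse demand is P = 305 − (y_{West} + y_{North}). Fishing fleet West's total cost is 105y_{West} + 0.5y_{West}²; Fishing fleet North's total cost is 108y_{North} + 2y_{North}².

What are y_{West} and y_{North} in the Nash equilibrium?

59, 23

Fishing fleet West's profit: π = y_{West}(305 − (y_{West} + y_{North})) − 105y_{West} − 0.5y_{West}².
∂π/∂y_{West} = 200 − 3y_{West} − y_{North} = 0, so y_{West} = 200/3 − (1/3)y_{North}.
For North: ∂π/∂y_{North} = 197 − 6y_{North} − y_{West} = 0 ⇒ y_{North} = 197/6 − (1/6)y_{West}.
Solving the two reaction functions simultaneously: (1 − (−1/3)(−1/6))y_{West} = 200/3 − (1/3)·(197/6), so (17/18)y_{West} = 1003/18 and y_{West} = 59.
Then y_{North} = 197/6 − (1/6)·59 = 23.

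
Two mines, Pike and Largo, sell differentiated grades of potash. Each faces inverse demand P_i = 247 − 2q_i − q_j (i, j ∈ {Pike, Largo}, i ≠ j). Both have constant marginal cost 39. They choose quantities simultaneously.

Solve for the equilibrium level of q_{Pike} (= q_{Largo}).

Mine Pike's profit: π = q_{Pike}(247 − 2q_{Pike} − q_{Largo}) − 39q_{Pike}.
∂π/∂q_{Pike} = 208 − 4q_{Pike} − q_{Largo} = 0 ⇒ q_{Pike} = 52 − 0.25q_{Largo}.
By symmetry q_{Largo} = q_{Pike}; substituting into the reaction function, 1.25q_{Pike} = 52 and q_{Pike} = 41.6.

41.6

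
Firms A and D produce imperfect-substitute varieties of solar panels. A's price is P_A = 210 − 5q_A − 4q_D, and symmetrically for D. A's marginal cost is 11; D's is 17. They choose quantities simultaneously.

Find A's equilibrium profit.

Firm A's profit: π = q_A(210 − 5q_A − 4q_D) − 11q_A.
∂π/∂q_A = 199 − 10q_A − 4q_D = 0 ⇒ q_A = 19.9 − 0.4q_D.
Similarly q_D = 19.3 − 0.4q_A.
Solving the two reaction functions simultaneously: (1 − (−0.4)(−0.4))q_A = 19.9 − 0.4·19.3, so 0.84q_A = 12.18 and q_A = 14.5.
Then q_D = 19.3 − 0.4·14.5 = 13.5.
P_A = 210 − 5·14.5 − 4·13.5 = 83.5.
Profit = (83.5 − 11)·14.5 = 1051.25.

1051.25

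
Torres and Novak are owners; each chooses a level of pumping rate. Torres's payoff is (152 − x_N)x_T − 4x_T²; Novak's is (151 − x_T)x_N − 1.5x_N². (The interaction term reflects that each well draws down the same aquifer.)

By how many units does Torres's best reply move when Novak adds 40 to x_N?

Expanding Torres's payoff: 152x_T − x_Nx_T − 4x_T².
∂π/∂x_T = 152 − x_N − 8x_T = 0, so x_T = 19 − 0.125x_N.
The reaction-function slope is −0.125, so a 40-unit rise in x_N moves x_T by −0.125 × 40 = −5. Torres's best response falls — the actions are strategic substitutes.

-5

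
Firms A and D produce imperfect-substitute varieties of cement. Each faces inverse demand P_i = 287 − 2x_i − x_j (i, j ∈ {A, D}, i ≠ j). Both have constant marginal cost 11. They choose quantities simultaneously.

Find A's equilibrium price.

121.4

Firm A's profit: π = x_A(287 − 2x_A − x_D) − 11x_A.
∂π/∂x_A = 276 − 4x_A − x_D = 0 ⇒ x_A = 69 − 0.25x_D.
By symmetry x_D = x_A; substituting into the reaction function, 1.25x_A = 69 and x_A = 55.2.
P_A = 287 − 2·55.2 − 55.2 = 121.4.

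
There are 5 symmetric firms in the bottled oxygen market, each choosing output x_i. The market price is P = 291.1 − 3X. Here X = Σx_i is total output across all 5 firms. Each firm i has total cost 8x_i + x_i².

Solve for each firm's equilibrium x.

A representative firm's profit is π_i = x_i(291.1 − 3X) − 8x_i − x_i², with X = x_i + Σ_{j≠i} x_j.
First-order condition: 283.1 − 8x_i − 3Σ_{j≠i} x_j = 0.
With identical firms, set every x_j = x: then 283.1 − 8x − 12x = 0, i.e. x = 283.1/20 = 14.155.

14.155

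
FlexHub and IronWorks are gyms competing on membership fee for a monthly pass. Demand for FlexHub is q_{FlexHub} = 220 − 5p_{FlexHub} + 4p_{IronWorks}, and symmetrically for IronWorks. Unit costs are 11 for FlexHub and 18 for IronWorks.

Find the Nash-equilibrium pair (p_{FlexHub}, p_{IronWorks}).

FlexHub's profit: π = (p_{FlexHub} − 11)(220 − 5p_{FlexHub} + 4p_{IronWorks}).
∂π/∂p_{FlexHub} = 275 − 10p_{FlexHub} + 4p_{IronWorks} = 0 ⇒ p_{FlexHub} = 27.5 + 0.4p_{IronWorks}.
Similarly p_{IronWorks} = 31 + 0.4p_{FlexHub}.
Substituting the second reaction function into the first: p_{FlexHub} = 27.5 + 0.4(31 + 0.4p_{FlexHub}), which gives 0.84p_{FlexHub} = 39.9 ⇒ p_{FlexHub} = 47.5.
Then p_{IronWorks} = 31 + 0.4·47.5 = 50.

47.5, 50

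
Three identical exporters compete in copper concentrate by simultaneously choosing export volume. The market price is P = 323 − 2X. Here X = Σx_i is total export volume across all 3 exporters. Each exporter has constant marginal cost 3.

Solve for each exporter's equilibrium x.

A representative exporter's profit is π_i = x_i(323 − 2X) − 3x_i, with X = x_i + Σ_{j≠i} x_j.
First-order condition: 320 − 4x_i − 2Σ_{j≠i} x_j = 0.
Imposing symmetry (x_j = x for all j) turns Σ_{j≠i} x_j into 2x, so 320 = 8x and x = 40.

40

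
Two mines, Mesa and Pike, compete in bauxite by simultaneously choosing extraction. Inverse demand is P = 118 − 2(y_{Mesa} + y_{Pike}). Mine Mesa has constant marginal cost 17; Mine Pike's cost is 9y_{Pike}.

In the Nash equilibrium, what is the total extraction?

35

Mine Mesa's profit: π = y_{Mesa}(118 − 2(y_{Mesa} + y_{Pike})) − 17y_{Mesa}.
∂π/∂y_{Mesa} = 101 − 4y_{Mesa} − 2y_{Pike} = 0, so y_{Mesa} = 25.25 − 0.5y_{Pike}.
By the same steps for Pike: y_{Pike} = 27.25 − 0.5y_{Mesa}.
Solving the two reaction functions simultaneously: (1 − (−0.5)(−0.5))y_{Mesa} = 25.25 − 0.5·27.25, so 0.75y_{Mesa} = 11.625 and y_{Mesa} = 15.5.
Then y_{Pike} = 27.25 − 0.5·15.5 = 19.5.
Total extraction: 15.5 + 19.5 = 35.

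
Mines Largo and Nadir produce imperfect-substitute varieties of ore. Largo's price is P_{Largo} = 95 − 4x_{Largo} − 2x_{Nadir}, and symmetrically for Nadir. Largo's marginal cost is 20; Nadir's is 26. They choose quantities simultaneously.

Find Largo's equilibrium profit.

Mine Largo's profit: π = x_{Largo}(95 − 4x_{Largo} − 2x_{Nadir}) − 20x_{Largo}.
∂π/∂x_{Largo} = 75 − 8x_{Largo} − 2x_{Nadir} = 0 ⇒ x_{Largo} = 9.375 − 0.25x_{Nadir}.
Similarly x_{Nadir} = 8.625 − 0.25x_{Largo}.
Plugging x_{Nadir} into Largo's best response: x_{Largo} = 9.375 − 0.25(8.625 − 0.25x_{Largo}) ⇒ 0.9375x_{Largo} = 231/32, so x_{Largo} = 7.7.
Then x_{Nadir} = 8.625 − 0.25·7.7 = 6.7.
P_{Largo} = 95 − 4·7.7 − 2·6.7 = 50.8.
Profit = (50.8 − 20)·7.7 = 237.16.

237.16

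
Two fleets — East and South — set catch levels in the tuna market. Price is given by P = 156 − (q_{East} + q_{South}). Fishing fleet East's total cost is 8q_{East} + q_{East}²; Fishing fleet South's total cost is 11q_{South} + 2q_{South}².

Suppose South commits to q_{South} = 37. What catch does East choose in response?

Fishing fleet East's profit: π = q_{East}(156 − (q_{East} + q_{South})) − 8q_{East} − q_{East}².
∂π/∂q_{East} = 148 − 4q_{East} − q_{South} = 0, so q_{East} = 37 − 0.25q_{South}.
At q_{South} = 37: q_{East} = 37 − 0.25·37 = 27.75.

27.75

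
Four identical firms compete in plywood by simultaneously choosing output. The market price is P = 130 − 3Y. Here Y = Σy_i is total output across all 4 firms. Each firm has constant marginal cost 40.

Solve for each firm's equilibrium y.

A representative firm's profit is π_i = y_i(130 − 3Y) − 40y_i, with Y = y_i + Σ_{j≠i} y_j.
First-order condition: 90 − 6y_i − 3Σ_{j≠i} y_j = 0.
In a symmetric equilibrium every firm chooses the same y, so Σ_{j≠i} y_j = 3y. The condition becomes 90 − 15y = 0, giving y = 90/15 = 6.

6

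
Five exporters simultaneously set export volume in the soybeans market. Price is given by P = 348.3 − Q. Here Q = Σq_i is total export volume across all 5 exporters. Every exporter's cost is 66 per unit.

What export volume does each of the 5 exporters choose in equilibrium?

A representative exporter's profit is π_i = q_i(348.3 − Q) − 66q_i, with Q = q_i + Σ_{j≠i} q_j.
First-order condition: 282.3 − 2q_i − Σ_{j≠i} q_j = 0.
Imposing symmetry (q_j = q for all j) turns Σ_{j≠i} q_j into 4q, so 282.3 = 6q and q = 47.05.

47.05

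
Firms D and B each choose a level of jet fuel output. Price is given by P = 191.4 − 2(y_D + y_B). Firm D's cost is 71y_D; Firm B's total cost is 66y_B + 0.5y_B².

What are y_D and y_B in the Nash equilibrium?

Firm D's profit: π = y_D(191.4 − 2(y_D + y_B)) − 71y_D.
∂π/∂y_D = 120.4 − 4y_D − 2y_B = 0, so y_D = 30.1 − 0.5y_B.
For B: ∂π/∂y_B = 125.4 − 5y_B − 2y_D = 0 ⇒ y_B = 25.08 − 0.4y_D.
Solving the two reaction functions simultaneously: (1 − (−0.5)(−0.4))y_D = 30.1 − 0.5·25.08, so 0.8y_D = 17.56 and y_D = 21.95.
Then y_B = 25.08 − 0.4·21.95 = 16.3.

21.95, 16.3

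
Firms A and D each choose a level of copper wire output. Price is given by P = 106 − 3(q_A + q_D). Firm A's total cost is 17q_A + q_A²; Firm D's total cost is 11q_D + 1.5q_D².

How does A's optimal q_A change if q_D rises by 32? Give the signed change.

-12

Firm A's profit: π = q_A(106 − 3(q_A + q_D)) − 17q_A − q_A².
∂π/∂q_A = 89 − 8q_A − 3q_D = 0, so q_A = 11.125 − 0.375q_D.
The reaction-function slope is −0.375, so a 32-unit rise in q_D moves q_A by −0.375 × 32 = −12. A's best response falls — the actions are strategic substitutes.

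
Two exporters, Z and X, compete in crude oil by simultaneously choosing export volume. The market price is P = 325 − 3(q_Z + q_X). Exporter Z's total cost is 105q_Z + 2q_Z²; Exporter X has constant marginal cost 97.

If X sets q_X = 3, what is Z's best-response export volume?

21.1

Exporter Z's profit: π = q_Z(325 − 3(q_Z + q_X)) − 105q_Z − 2q_Z².
∂π/∂q_Z = 220 − 10q_Z − 3q_X = 0, so q_Z = 22 − 0.3q_X.
At q_X = 3: q_Z = 22 − 0.3·3 = 21.1.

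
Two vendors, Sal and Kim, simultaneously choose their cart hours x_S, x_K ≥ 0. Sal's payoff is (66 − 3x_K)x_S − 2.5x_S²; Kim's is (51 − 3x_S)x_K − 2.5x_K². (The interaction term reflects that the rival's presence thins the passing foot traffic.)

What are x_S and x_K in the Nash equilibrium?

11.0625, 3.5625

Expanding Sal's payoff: 66x_S − 3x_Kx_S − 2.5x_S².
∂π/∂x_S = 66 − 3x_K − 5x_S = 0, so x_S = 13.2 − 0.6x_K.
Likewise for Kim: x_K = 10.2 − 0.6x_S.
Substituting the second reaction function into the first: x_S = 13.2 − 0.6(10.2 − 0.6x_S), which gives 0.64x_S = 7.08 ⇒ x_S = 11.0625.
Then x_K = 10.2 − 0.6·11.0625 = 3.5625.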